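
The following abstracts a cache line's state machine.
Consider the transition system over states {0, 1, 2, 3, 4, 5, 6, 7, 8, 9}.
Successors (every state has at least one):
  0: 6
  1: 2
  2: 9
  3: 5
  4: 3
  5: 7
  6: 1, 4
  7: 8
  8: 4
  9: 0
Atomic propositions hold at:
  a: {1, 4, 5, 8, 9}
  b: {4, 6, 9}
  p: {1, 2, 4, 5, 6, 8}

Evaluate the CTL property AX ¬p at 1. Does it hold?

Sat(¬p) = {0, 3, 7, 9}
Sat(AX ¬p) = {s : every successor in {0, 3, 7, 9}} = {2, 4, 5, 9}
1 ∉ Sat(AX ¬p) = {2, 4, 5, 9}, so the formula does not hold at 1.

No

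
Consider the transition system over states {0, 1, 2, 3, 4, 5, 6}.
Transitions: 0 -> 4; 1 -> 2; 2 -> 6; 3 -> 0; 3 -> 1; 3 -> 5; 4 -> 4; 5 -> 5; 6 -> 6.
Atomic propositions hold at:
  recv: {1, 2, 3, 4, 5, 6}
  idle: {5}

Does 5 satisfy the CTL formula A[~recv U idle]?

Sat(~recv) = {0}
A[~recv U idle]: least fixpoint, start Z0 = Sat(idle) = {5}, add states in Sat(~recv) with every successor in Z. Already a fixed point.
Sat(A[~recv U idle]) = {5}
5 ∈ Sat(A[~recv U idle]) = {5}, so the formula holds at 5.

Yes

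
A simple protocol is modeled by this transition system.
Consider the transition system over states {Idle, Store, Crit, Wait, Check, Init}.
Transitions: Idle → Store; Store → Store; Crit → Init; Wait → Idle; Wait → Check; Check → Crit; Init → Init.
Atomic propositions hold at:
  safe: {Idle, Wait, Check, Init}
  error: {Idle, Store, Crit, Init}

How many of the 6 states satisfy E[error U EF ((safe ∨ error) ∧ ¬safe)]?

Sat(safe ∨ error) = {Idle, Store, Crit, Wait, Check, Init}
Sat(¬safe) = {Store, Crit}
Sat((safe ∨ error) ∧ ¬safe) = {Store, Crit}
EF ((safe ∨ error) ∧ ¬safe): least fixpoint, start Z0 = {Store, Crit}, add states with some successor in Z. Z1 = {Idle, Store, Crit, Check}; Z2 = {Idle, Store, Crit, Wait, Check}; fixed.
Sat(EF ((safe ∨ error) ∧ ¬safe)) = {Idle, Store, Crit, Wait, Check}
E[error U EF ((safe ∨ error) ∧ ¬safe)]: least fixpoint, start Z0 = Sat(EF ((safe ∨ error) ∧ ¬safe)) = {Idle, Store, Crit, Wait, Check}, add states in Sat(error) with some successor in Z. Already a fixed point.
Sat(E[error U EF ((safe ∨ error) ∧ ¬safe)]) = {Idle, Store, Crit, Wait, Check}
|Sat(E[error U EF ((safe ∨ error) ∧ ¬safe)])| = |{Idle, Store, Crit, Wait, Check}| = 5.

5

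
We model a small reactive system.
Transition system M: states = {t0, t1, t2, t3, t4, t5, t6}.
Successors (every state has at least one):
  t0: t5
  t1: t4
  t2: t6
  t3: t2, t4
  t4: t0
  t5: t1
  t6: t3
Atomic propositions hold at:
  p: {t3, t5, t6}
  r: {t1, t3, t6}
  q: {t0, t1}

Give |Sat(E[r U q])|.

E[r U q]: least fixpoint, start Z0 = Sat(q) = {t0, t1}, add states in Sat(r) with some successor in Z. Already a fixed point.
Sat(E[r U q]) = {t0, t1}
|Sat(E[r U q])| = |{t0, t1}| = 2.

2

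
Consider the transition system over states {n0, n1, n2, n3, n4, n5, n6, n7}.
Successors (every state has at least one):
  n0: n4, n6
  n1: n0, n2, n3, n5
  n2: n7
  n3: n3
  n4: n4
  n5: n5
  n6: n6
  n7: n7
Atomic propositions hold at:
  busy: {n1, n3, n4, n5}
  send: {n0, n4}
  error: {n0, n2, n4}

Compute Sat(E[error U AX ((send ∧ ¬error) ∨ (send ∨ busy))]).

Sat(¬error) = {n1, n3, n5, n6, n7}
Sat(send ∧ ¬error) = ∅
Sat(send ∨ busy) = {n0, n1, n3, n4, n5}
Sat((send ∧ ¬error) ∨ (send ∨ busy)) = {n0, n1, n3, n4, n5}
Sat(AX ((send ∧ ¬error) ∨ (send ∨ busy))) = {s : every successor in {n0, n1, n3, n4, n5}} = {n3, n4, n5}
E[error U AX ((send ∧ ¬error) ∨ (send ∨ busy))]: least fixpoint, start Z0 = Sat(AX ((send ∧ ¬error) ∨ (send ∨ busy))) = {n3, n4, n5}, add states in Sat(error) with some successor in Z. Z1 = {n0, n3, n4, n5}; fixed.
Sat(E[error U AX ((send ∧ ¬error) ∨ (send ∨ busy))]) = {n0, n3, n4, n5}

{n0, n3, n4, n5}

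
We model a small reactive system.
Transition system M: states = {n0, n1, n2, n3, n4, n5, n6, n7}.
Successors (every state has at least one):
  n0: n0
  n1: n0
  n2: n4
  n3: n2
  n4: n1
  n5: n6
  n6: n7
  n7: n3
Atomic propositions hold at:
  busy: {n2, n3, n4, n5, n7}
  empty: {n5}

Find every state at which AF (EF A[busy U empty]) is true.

{n5}

A[busy U empty]: least fixpoint, start Z0 = Sat(empty) = {n5}, add states in Sat(busy) with every successor in Z. Already a fixed point.
Sat(A[busy U empty]) = {n5}
EF A[busy U empty]: least fixpoint, start Z0 = {n5}, add states with some successor in Z. Already a fixed point.
Sat(EF A[busy U empty]) = {n5}
AF (EF A[busy U empty]): least fixpoint, start Z0 = {n5}, add states with every successor in Z. Already a fixed point.
Sat(AF (EF A[busy U empty])) = {n5}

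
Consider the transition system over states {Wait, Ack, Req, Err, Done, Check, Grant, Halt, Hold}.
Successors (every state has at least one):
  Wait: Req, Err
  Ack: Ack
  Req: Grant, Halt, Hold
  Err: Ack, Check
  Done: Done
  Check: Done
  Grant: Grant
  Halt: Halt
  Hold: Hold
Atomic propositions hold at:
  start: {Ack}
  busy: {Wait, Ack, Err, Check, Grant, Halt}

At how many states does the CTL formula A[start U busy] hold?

6

A[start U busy]: least fixpoint, start Z0 = Sat(busy) = {Wait, Ack, Err, Check, Grant, Halt}, add states in Sat(start) with every successor in Z. Already a fixed point.
Sat(A[start U busy]) = {Wait, Ack, Err, Check, Grant, Halt}
|Sat(A[start U busy])| = |{Wait, Ack, Err, Check, Grant, Halt}| = 6.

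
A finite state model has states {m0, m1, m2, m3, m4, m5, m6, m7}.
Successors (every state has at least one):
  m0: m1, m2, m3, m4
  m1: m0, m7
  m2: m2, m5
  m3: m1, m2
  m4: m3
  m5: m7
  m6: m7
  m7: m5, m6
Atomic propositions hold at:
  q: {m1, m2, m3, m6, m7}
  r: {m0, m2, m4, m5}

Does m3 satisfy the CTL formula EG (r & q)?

Sat(r & q) = {m2}
EG (r & q): greatest fixpoint, start Z0 = {m2}, keep only states in Sat with some successor in Z. Already a fixed point.
Sat(EG (r & q)) = {m2}
m3 ∉ Sat(EG (r & q)) = {m2}, so the formula does not hold at m3.

No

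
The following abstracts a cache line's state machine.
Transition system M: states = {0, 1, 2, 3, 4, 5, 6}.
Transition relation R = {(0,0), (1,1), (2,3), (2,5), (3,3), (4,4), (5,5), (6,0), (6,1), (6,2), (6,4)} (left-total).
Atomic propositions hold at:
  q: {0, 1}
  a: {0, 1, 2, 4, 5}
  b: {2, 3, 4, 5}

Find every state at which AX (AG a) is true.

AG a: greatest fixpoint, start Z0 = {0, 1, 2, 4, 5}, keep only states in Sat with every successor in Z. Z1 = {0, 1, 4, 5}; fixed.
Sat(AG a) = {0, 1, 4, 5}
Sat(AX (AG a)) = {s : every successor in {0, 1, 4, 5}} = {0, 1, 4, 5}

{0, 1, 4, 5}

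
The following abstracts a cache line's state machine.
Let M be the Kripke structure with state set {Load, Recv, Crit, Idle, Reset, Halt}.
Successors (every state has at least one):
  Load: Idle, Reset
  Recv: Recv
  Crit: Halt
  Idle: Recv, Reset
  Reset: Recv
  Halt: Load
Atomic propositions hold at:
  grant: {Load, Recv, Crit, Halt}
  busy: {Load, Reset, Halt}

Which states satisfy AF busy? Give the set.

{Load, Crit, Reset, Halt}

AF busy: least fixpoint, start Z0 = {Load, Reset, Halt}, add states with every successor in Z. Z1 = {Load, Crit, Reset, Halt}; fixed.
Sat(AF busy) = {Load, Crit, Reset, Halt}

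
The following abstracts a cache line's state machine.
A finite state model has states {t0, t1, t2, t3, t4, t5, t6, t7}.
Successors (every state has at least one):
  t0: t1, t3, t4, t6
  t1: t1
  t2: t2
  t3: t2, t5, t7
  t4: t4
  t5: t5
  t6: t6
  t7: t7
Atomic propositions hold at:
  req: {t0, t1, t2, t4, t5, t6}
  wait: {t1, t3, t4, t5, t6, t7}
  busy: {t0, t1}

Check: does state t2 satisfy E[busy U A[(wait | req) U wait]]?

Sat(wait | req) = {t0, t1, t2, t3, t4, t5, t6, t7}
A[(wait | req) U wait]: least fixpoint, start Z0 = Sat(wait) = {t1, t3, t4, t5, t6, t7}, add states in Sat(wait | req) with every successor in Z. Z1 = {t0, t1, t3, t4, t5, t6, t7}; fixed.
Sat(A[(wait | req) U wait]) = {t0, t1, t3, t4, t5, t6, t7}
E[busy U A[(wait | req) U wait]]: least fixpoint, start Z0 = Sat(A[(wait | req) U wait]) = {t0, t1, t3, t4, t5, t6, t7}, add states in Sat(busy) with some successor in Z. Already a fixed point.
Sat(E[busy U A[(wait | req) U wait]]) = {t0, t1, t3, t4, t5, t6, t7}
t2 ∉ Sat(E[busy U A[(wait | req) U wait]]) = {t0, t1, t3, t4, t5, t6, t7}, so the formula does not hold at t2.

No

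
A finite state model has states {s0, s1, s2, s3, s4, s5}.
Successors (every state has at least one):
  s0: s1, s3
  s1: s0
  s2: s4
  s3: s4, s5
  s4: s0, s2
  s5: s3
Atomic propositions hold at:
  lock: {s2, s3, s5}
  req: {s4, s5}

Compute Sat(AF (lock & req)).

{s5}

Sat(lock & req) = {s5}
AF (lock & req): least fixpoint, start Z0 = {s5}, add states with every successor in Z. Already a fixed point.
Sat(AF (lock & req)) = {s5}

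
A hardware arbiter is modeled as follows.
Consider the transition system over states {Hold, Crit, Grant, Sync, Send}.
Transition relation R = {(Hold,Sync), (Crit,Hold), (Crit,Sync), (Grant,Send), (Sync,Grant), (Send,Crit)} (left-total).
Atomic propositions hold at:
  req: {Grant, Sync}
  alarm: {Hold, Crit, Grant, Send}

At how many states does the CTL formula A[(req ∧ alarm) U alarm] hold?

4

Sat(req ∧ alarm) = {Grant}
A[(req ∧ alarm) U alarm]: least fixpoint, start Z0 = Sat(alarm) = {Hold, Crit, Grant, Send}, add states in Sat(req ∧ alarm) with every successor in Z. Already a fixed point.
Sat(A[(req ∧ alarm) U alarm]) = {Hold, Crit, Grant, Send}
|Sat(A[(req ∧ alarm) U alarm])| = |{Hold, Crit, Grant, Send}| = 4.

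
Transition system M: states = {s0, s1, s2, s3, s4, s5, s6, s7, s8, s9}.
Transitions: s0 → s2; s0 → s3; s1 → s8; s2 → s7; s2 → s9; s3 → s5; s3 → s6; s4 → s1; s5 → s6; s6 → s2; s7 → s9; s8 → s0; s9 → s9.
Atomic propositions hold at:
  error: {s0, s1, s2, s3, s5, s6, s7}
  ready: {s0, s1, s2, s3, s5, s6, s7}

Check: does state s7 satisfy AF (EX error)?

Sat(EX error) = {s : some successor in {s0, s1, s2, s3, s5, s6, s7}} = {s0, s2, s3, s4, s5, s6, s8}
AF (EX error): least fixpoint, start Z0 = {s0, s2, s3, s4, s5, s6, s8}, add states with every successor in Z. Z1 = {s0, s1, s2, s3, s4, s5, s6, s8}; fixed.
Sat(AF (EX error)) = {s0, s1, s2, s3, s4, s5, s6, s8}
s7 ∉ Sat(AF (EX error)) = {s0, s1, s2, s3, s4, s5, s6, s8}, so the formula does not hold at s7.

No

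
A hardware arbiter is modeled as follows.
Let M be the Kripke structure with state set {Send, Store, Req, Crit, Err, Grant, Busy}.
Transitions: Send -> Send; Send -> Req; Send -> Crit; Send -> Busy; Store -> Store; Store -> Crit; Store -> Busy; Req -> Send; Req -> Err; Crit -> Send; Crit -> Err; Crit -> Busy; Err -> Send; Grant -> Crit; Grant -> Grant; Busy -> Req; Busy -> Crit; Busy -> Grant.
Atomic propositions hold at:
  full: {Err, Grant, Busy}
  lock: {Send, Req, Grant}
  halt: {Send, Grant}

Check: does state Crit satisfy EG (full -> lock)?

Yes

Sat(full -> lock) = {Send, Store, Req, Crit, Grant}
EG (full -> lock): greatest fixpoint, start Z0 = {Send, Store, Req, Crit, Grant}, keep only states in Sat with some successor in Z. Already a fixed point.
Sat(EG (full -> lock)) = {Send, Store, Req, Crit, Grant}
Crit ∈ Sat(EG (full -> lock)) = {Send, Store, Req, Crit, Grant}, so the formula holds at Crit.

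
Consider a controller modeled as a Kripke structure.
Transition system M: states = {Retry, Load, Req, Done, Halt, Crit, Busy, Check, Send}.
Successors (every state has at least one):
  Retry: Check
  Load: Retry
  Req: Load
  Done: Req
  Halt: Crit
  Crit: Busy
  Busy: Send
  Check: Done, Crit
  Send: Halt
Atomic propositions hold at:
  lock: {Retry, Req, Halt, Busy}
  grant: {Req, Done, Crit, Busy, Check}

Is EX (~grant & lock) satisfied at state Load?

Yes

Sat(~grant) = {Retry, Load, Halt, Send}
Sat(~grant & lock) = {Retry, Halt}
Sat(EX (~grant & lock)) = {s : some successor in {Retry, Halt}} = {Load, Send}
Load ∈ Sat(EX (~grant & lock)) = {Load, Send}, so the formula holds at Load.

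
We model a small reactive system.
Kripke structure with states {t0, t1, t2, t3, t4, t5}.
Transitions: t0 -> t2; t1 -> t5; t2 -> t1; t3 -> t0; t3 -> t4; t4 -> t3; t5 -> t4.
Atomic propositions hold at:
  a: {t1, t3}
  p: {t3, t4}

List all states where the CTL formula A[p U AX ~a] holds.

{t0, t1, t3, t4, t5}

Sat(~a) = {t0, t2, t4, t5}
Sat(AX ~a) = {s : every successor in {t0, t2, t4, t5}} = {t0, t1, t3, t5}
A[p U AX ~a]: least fixpoint, start Z0 = Sat(AX ~a) = {t0, t1, t3, t5}, add states in Sat(p) with every successor in Z. Z1 = {t0, t1, t3, t4, t5}; fixed.
Sat(A[p U AX ~a]) = {t0, t1, t3, t4, t5}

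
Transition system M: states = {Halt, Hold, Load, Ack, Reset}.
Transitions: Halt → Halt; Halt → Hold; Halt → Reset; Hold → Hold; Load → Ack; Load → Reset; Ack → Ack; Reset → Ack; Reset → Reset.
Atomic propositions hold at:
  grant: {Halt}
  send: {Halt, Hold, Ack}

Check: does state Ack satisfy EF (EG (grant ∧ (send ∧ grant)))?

Sat(send ∧ grant) = {Halt}
Sat(grant ∧ (send ∧ grant)) = {Halt}
EG (grant ∧ (send ∧ grant)): greatest fixpoint, start Z0 = {Halt}, keep only states in Sat with some successor in Z. Already a fixed point.
Sat(EG (grant ∧ (send ∧ grant))) = {Halt}
EF (EG (grant ∧ (send ∧ grant))): least fixpoint, start Z0 = {Halt}, add states with some successor in Z. Already a fixed point.
Sat(EF (EG (grant ∧ (send ∧ grant)))) = {Halt}
Ack ∉ Sat(EF (EG (grant ∧ (send ∧ grant)))) = {Halt}, so the formula does not hold at Ack.

No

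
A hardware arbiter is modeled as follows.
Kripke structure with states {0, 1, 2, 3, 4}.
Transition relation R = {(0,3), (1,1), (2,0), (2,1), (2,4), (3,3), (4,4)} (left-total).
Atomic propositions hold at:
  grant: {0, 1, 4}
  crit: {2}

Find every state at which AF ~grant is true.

Sat(~grant) = {2, 3}
AF ~grant: least fixpoint, start Z0 = {2, 3}, add states with every successor in Z. Z1 = {0, 2, 3}; fixed.
Sat(AF ~grant) = {0, 2, 3}

{0, 2, 3}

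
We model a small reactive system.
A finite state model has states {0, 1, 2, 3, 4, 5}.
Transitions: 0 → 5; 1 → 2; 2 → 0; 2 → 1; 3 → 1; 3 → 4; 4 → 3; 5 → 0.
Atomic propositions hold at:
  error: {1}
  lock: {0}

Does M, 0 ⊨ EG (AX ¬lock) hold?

No

Sat(¬lock) = {1, 2, 3, 4, 5}
Sat(AX ¬lock) = {s : every successor in {1, 2, 3, 4, 5}} = {0, 1, 3, 4}
EG (AX ¬lock): greatest fixpoint, start Z0 = {0, 1, 3, 4}, keep only states in Sat with some successor in Z. Z1 = {3, 4}; fixed.
Sat(EG (AX ¬lock)) = {3, 4}
0 ∉ Sat(EG (AX ¬lock)) = {3, 4}, so the formula does not hold at 0.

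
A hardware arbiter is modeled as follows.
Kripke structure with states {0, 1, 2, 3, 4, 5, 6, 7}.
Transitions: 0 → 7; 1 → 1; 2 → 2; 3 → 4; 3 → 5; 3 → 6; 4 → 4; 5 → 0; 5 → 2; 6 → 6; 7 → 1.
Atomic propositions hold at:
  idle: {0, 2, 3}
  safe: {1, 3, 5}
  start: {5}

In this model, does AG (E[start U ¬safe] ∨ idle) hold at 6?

Yes

Sat(¬safe) = {0, 2, 4, 6, 7}
E[start U ¬safe]: least fixpoint, start Z0 = Sat(¬safe) = {0, 2, 4, 6, 7}, add states in Sat(start) with some successor in Z. Z1 = {0, 2, 4, 5, 6, 7}; fixed.
Sat(E[start U ¬safe]) = {0, 2, 4, 5, 6, 7}
Sat(E[start U ¬safe] ∨ idle) = {0, 2, 3, 4, 5, 6, 7}
AG (E[start U ¬safe] ∨ idle): greatest fixpoint, start Z0 = {0, 2, 3, 4, 5, 6, 7}, keep only states in Sat with every successor in Z. Z1 = {0, 2, 3, 4, 5, 6}; Z2 = {2, 3, 4, 5, 6}; Z3 = {2, 3, 4, 6}; Z4 = {2, 4, 6}; fixed.
Sat(AG (E[start U ¬safe] ∨ idle)) = {2, 4, 6}
6 ∈ Sat(AG (E[start U ¬safe] ∨ idle)) = {2, 4, 6}, so the formula holds at 6.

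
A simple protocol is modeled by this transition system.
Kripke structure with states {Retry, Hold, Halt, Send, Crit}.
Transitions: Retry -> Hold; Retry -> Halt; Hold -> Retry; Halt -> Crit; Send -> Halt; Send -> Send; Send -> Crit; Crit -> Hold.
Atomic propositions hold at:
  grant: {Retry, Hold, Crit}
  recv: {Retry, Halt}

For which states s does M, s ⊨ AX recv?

Sat(AX recv) = {s : every successor in {Retry, Halt}} = {Hold}

{Hold}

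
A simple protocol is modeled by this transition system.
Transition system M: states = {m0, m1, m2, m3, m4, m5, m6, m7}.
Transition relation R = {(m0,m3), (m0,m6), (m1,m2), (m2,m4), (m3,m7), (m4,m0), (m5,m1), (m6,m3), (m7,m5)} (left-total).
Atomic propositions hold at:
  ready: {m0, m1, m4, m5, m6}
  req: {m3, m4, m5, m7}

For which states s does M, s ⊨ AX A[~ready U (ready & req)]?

Sat(~ready) = {m2, m3, m7}
Sat(ready & req) = {m4, m5}
A[~ready U (ready & req)]: least fixpoint, start Z0 = Sat((ready & req)) = {m4, m5}, add states in Sat(~ready) with every successor in Z. Z1 = {m2, m4, m5, m7}; Z2 = {m2, m3, m4, m5, m7}; fixed.
Sat(A[~ready U (ready & req)]) = {m2, m3, m4, m5, m7}
Sat(AX A[~ready U (ready & req)]) = {s : every successor in {m2, m3, m4, m5, m7}} = {m1, m2, m3, m6, m7}

{m1, m2, m3, m6, m7}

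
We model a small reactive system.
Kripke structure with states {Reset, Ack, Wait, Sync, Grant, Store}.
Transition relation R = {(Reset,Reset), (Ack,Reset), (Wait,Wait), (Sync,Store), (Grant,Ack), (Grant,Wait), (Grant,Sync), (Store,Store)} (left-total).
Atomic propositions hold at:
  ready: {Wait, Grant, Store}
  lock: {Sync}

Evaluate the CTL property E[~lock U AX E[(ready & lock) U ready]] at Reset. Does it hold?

Sat(~lock) = {Reset, Ack, Wait, Grant, Store}
Sat(ready & lock) = ∅
E[(ready & lock) U ready]: least fixpoint, start Z0 = Sat(ready) = {Wait, Grant, Store}, add states in Sat(ready & lock) with some successor in Z. Already a fixed point.
Sat(E[(ready & lock) U ready]) = {Wait, Grant, Store}
Sat(AX E[(ready & lock) U ready]) = {s : every successor in {Wait, Grant, Store}} = {Wait, Sync, Store}
E[~lock U AX E[(ready & lock) U ready]]: least fixpoint, start Z0 = Sat(AX E[(ready & lock) U ready]) = {Wait, Sync, Store}, add states in Sat(~lock) with some successor in Z. Z1 = {Wait, Sync, Grant, Store}; fixed.
Sat(E[~lock U AX E[(ready & lock) U ready]]) = {Wait, Sync, Grant, Store}
Reset ∉ Sat(E[~lock U AX E[(ready & lock) U ready]]) = {Wait, Sync, Grant, Store}, so the formula does not hold at Reset.

No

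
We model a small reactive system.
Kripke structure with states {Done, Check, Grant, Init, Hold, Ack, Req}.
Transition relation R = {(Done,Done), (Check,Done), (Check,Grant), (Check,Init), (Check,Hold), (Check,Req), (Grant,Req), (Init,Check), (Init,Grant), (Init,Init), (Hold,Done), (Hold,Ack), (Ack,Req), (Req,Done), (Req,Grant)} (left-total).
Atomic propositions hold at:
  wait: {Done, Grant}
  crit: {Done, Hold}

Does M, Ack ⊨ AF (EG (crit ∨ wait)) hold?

No

Sat(crit ∨ wait) = {Done, Grant, Hold}
EG (crit ∨ wait): greatest fixpoint, start Z0 = {Done, Grant, Hold}, keep only states in Sat with some successor in Z. Z1 = {Done, Hold}; fixed.
Sat(EG (crit ∨ wait)) = {Done, Hold}
AF (EG (crit ∨ wait)): least fixpoint, start Z0 = {Done, Hold}, add states with every successor in Z. Already a fixed point.
Sat(AF (EG (crit ∨ wait))) = {Done, Hold}
Ack ∉ Sat(AF (EG (crit ∨ wait))) = {Done, Hold}, so the formula does not hold at Ack.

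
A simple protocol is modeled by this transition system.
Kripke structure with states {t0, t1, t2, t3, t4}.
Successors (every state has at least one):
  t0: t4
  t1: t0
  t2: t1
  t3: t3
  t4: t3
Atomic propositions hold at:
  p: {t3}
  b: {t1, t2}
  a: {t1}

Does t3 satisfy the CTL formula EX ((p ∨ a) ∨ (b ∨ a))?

Yes

Sat(p ∨ a) = {t1, t3}
Sat(b ∨ a) = {t1, t2}
Sat((p ∨ a) ∨ (b ∨ a)) = {t1, t2, t3}
Sat(EX ((p ∨ a) ∨ (b ∨ a))) = {s : some successor in {t1, t2, t3}} = {t2, t3, t4}
t3 ∈ Sat(EX ((p ∨ a) ∨ (b ∨ a))) = {t2, t3, t4}, so the formula holds at t3.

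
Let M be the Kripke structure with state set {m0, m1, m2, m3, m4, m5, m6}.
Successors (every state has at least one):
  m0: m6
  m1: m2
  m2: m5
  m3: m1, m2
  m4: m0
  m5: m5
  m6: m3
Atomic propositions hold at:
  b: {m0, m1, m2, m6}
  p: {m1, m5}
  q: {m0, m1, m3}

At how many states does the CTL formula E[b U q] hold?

E[b U q]: least fixpoint, start Z0 = Sat(q) = {m0, m1, m3}, add states in Sat(b) with some successor in Z. Z1 = {m0, m1, m3, m6}; fixed.
Sat(E[b U q]) = {m0, m1, m3, m6}
|Sat(E[b U q])| = |{m0, m1, m3, m6}| = 4.

4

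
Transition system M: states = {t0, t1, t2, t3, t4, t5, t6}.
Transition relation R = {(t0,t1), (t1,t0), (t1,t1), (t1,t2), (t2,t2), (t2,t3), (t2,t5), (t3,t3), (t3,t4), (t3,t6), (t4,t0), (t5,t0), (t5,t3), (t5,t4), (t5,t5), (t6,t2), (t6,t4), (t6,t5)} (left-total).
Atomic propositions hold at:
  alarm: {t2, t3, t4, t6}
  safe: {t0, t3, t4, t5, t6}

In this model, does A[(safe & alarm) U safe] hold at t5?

Yes

Sat(safe & alarm) = {t3, t4, t6}
A[(safe & alarm) U safe]: least fixpoint, start Z0 = Sat(safe) = {t0, t3, t4, t5, t6}, add states in Sat(safe & alarm) with every successor in Z. Already a fixed point.
Sat(A[(safe & alarm) U safe]) = {t0, t3, t4, t5, t6}
t5 ∈ Sat(A[(safe & alarm) U safe]) = {t0, t3, t4, t5, t6}, so the formula holds at t5.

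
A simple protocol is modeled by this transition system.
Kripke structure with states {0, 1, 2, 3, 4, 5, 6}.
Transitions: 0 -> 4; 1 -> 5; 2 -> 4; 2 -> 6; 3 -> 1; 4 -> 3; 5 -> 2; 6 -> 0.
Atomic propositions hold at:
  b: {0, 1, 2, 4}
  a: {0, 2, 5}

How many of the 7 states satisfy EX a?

3

Sat(EX a) = {s : some successor in {0, 2, 5}} = {1, 5, 6}
|Sat(EX a)| = |{1, 5, 6}| = 3.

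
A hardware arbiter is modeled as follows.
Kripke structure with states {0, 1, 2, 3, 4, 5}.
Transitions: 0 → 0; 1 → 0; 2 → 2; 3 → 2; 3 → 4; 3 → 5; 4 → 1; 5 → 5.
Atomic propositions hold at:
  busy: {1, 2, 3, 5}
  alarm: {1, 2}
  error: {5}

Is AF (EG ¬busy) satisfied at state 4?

Yes

Sat(¬busy) = {0, 4}
EG ¬busy: greatest fixpoint, start Z0 = {0, 4}, keep only states in Sat with some successor in Z. Z1 = {0}; fixed.
Sat(EG ¬busy) = {0}
AF (EG ¬busy): least fixpoint, start Z0 = {0}, add states with every successor in Z. Z1 = {0, 1}; Z2 = {0, 1, 4}; fixed.
Sat(AF (EG ¬busy)) = {0, 1, 4}
4 ∈ Sat(AF (EG ¬busy)) = {0, 1, 4}, so the formula holds at 4.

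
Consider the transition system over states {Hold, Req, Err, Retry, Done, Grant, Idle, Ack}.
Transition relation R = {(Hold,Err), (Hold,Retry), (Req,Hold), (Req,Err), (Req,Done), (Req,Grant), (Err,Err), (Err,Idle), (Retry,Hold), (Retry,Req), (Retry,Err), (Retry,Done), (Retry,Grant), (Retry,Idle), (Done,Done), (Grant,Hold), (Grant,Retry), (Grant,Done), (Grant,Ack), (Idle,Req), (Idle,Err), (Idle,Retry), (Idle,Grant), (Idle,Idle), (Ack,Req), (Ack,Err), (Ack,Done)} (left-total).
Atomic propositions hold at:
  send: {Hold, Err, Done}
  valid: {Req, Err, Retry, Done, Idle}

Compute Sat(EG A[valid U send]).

A[valid U send]: least fixpoint, start Z0 = Sat(send) = {Hold, Err, Done}, add states in Sat(valid) with every successor in Z. Already a fixed point.
Sat(A[valid U send]) = {Hold, Err, Done}
EG A[valid U send]: greatest fixpoint, start Z0 = {Hold, Err, Done}, keep only states in Sat with some successor in Z. Already a fixed point.
Sat(EG A[valid U send]) = {Hold, Err, Done}

{Hold, Err, Done}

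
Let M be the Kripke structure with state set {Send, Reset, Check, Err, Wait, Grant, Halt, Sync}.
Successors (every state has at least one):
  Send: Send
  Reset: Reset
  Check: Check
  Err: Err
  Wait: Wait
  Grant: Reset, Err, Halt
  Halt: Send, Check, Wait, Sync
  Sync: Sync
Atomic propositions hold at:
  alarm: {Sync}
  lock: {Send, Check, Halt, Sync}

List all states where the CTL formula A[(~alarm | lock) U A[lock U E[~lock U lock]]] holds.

Sat(~alarm) = {Send, Reset, Check, Err, Wait, Grant, Halt}
Sat(~alarm | lock) = {Send, Reset, Check, Err, Wait, Grant, Halt, Sync}
Sat(~lock) = {Reset, Err, Wait, Grant}
E[~lock U lock]: least fixpoint, start Z0 = Sat(lock) = {Send, Check, Halt, Sync}, add states in Sat(~lock) with some successor in Z. Z1 = {Send, Check, Grant, Halt, Sync}; fixed.
Sat(E[~lock U lock]) = {Send, Check, Grant, Halt, Sync}
A[lock U E[~lock U lock]]: least fixpoint, start Z0 = Sat(E[~lock U lock]) = {Send, Check, Grant, Halt, Sync}, add states in Sat(lock) with every successor in Z. Already a fixed point.
Sat(A[lock U E[~lock U lock]]) = {Send, Check, Grant, Halt, Sync}
A[(~alarm | lock) U A[lock U E[~lock U lock]]]: least fixpoint, start Z0 = Sat(A[lock U E[~lock U lock]]) = {Send, Check, Grant, Halt, Sync}, add states in Sat(~alarm | lock) with every successor in Z. Already a fixed point.
Sat(A[(~alarm | lock) U A[lock U E[~lock U lock]]]) = {Send, Check, Grant, Halt, Sync}

{Send, Check, Grant, Halt, Sync}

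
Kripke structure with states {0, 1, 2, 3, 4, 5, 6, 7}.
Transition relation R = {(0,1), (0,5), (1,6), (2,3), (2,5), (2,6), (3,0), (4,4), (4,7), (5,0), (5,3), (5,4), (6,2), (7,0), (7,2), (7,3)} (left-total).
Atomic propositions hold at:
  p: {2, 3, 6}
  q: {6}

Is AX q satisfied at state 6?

Sat(AX q) = {s : every successor in {6}} = {1}
6 ∉ Sat(AX q) = {1}, so the formula does not hold at 6.

No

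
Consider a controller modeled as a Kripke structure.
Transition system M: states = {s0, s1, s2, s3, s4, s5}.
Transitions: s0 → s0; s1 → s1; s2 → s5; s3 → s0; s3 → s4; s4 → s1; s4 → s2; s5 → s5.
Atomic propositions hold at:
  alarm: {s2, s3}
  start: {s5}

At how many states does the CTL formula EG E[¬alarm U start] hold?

1

Sat(¬alarm) = {s0, s1, s4, s5}
E[¬alarm U start]: least fixpoint, start Z0 = Sat(start) = {s5}, add states in Sat(¬alarm) with some successor in Z. Already a fixed point.
Sat(E[¬alarm U start]) = {s5}
EG E[¬alarm U start]: greatest fixpoint, start Z0 = {s5}, keep only states in Sat with some successor in Z. Already a fixed point.
Sat(EG E[¬alarm U start]) = {s5}
|Sat(EG E[¬alarm U start])| = |{s5}| = 1.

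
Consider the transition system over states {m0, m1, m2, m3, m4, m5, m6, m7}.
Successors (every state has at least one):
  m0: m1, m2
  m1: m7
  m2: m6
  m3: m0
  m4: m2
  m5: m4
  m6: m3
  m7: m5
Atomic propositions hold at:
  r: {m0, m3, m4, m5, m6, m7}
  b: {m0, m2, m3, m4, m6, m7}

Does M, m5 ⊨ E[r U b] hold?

E[r U b]: least fixpoint, start Z0 = Sat(b) = {m0, m2, m3, m4, m6, m7}, add states in Sat(r) with some successor in Z. Z1 = {m0, m2, m3, m4, m5, m6, m7}; fixed.
Sat(E[r U b]) = {m0, m2, m3, m4, m5, m6, m7}
m5 ∈ Sat(E[r U b]) = {m0, m2, m3, m4, m5, m6, m7}, so the formula holds at m5.

Yes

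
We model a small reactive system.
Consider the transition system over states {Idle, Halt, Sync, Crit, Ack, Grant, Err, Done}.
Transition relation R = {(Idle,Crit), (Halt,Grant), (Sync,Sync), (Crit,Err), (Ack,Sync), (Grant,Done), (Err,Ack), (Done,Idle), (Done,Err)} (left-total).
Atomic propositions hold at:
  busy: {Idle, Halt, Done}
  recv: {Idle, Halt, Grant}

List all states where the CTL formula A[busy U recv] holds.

{Idle, Halt, Grant}

A[busy U recv]: least fixpoint, start Z0 = Sat(recv) = {Idle, Halt, Grant}, add states in Sat(busy) with every successor in Z. Already a fixed point.
Sat(A[busy U recv]) = {Idle, Halt, Grant}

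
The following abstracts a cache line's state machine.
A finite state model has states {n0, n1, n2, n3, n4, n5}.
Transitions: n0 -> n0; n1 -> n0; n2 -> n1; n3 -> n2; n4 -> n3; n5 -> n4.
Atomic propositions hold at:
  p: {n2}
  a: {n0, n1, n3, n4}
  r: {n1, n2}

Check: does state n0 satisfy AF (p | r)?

No

Sat(p | r) = {n1, n2}
AF (p | r): least fixpoint, start Z0 = {n1, n2}, add states with every successor in Z. Z1 = {n1, n2, n3}; Z2 = {n1, n2, n3, n4}; Z3 = {n1, n2, n3, n4, n5}; fixed.
Sat(AF (p | r)) = {n1, n2, n3, n4, n5}
n0 ∉ Sat(AF (p | r)) = {n1, n2, n3, n4, n5}, so the formula does not hold at n0.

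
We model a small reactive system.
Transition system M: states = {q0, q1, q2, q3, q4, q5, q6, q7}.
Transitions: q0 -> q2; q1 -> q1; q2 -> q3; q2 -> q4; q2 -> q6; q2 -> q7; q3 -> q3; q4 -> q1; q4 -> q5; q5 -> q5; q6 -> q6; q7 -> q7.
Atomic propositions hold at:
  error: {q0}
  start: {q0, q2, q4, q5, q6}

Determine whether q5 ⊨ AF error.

No

AF error: least fixpoint, start Z0 = {q0}, add states with every successor in Z. Already a fixed point.
Sat(AF error) = {q0}
q5 ∉ Sat(AF error) = {q0}, so the formula does not hold at q5.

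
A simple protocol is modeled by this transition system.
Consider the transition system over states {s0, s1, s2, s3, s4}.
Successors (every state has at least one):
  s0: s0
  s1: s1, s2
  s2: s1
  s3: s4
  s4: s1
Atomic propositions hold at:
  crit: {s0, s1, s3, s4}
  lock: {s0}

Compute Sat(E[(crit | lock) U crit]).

Sat(crit | lock) = {s0, s1, s3, s4}
E[(crit | lock) U crit]: least fixpoint, start Z0 = Sat(crit) = {s0, s1, s3, s4}, add states in Sat(crit | lock) with some successor in Z. Already a fixed point.
Sat(E[(crit | lock) U crit]) = {s0, s1, s3, s4}

{s0, s1, s3, s4}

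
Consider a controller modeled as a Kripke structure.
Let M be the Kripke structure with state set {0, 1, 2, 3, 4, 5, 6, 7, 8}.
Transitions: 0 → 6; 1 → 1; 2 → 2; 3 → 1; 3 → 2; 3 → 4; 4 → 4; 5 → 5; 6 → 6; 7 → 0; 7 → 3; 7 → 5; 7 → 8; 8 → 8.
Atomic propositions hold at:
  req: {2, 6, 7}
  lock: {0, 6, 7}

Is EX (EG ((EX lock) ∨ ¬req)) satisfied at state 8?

Sat(EX lock) = {s : some successor in {0, 6, 7}} = {0, 6, 7}
Sat(¬req) = {0, 1, 3, 4, 5, 8}
Sat((EX lock) ∨ ¬req) = {0, 1, 3, 4, 5, 6, 7, 8}
EG ((EX lock) ∨ ¬req): greatest fixpoint, start Z0 = {0, 1, 3, 4, 5, 6, 7, 8}, keep only states in Sat with some successor in Z. Already a fixed point.
Sat(EG ((EX lock) ∨ ¬req)) = {0, 1, 3, 4, 5, 6, 7, 8}
Sat(EX (EG ((EX lock) ∨ ¬req))) = {s : some successor in {0, 1, 3, 4, 5, 6, 7, 8}} = {0, 1, 3, 4, 5, 6, 7, 8}
8 ∈ Sat(EX (EG ((EX lock) ∨ ¬req))) = {0, 1, 3, 4, 5, 6, 7, 8}, so the formula holds at 8.

Yes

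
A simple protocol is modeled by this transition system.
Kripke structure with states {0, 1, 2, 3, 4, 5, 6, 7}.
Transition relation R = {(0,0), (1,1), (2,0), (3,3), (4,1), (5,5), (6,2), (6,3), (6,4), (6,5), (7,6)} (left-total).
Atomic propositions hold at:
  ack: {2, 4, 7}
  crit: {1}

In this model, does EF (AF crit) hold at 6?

AF crit: least fixpoint, start Z0 = {1}, add states with every successor in Z. Z1 = {1, 4}; fixed.
Sat(AF crit) = {1, 4}
EF (AF crit): least fixpoint, start Z0 = {1, 4}, add states with some successor in Z. Z1 = {1, 4, 6}; Z2 = {1, 4, 6, 7}; fixed.
Sat(EF (AF crit)) = {1, 4, 6, 7}
6 ∈ Sat(EF (AF crit)) = {1, 4, 6, 7}, so the formula holds at 6.

Yes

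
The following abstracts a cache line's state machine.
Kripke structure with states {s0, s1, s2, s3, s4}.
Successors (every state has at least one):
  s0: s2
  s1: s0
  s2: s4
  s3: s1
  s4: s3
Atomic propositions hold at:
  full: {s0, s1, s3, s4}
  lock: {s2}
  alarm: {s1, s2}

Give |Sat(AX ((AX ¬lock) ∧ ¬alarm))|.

Sat(¬lock) = {s0, s1, s3, s4}
Sat(AX ¬lock) = {s : every successor in {s0, s1, s3, s4}} = {s1, s2, s3, s4}
Sat(¬alarm) = {s0, s3, s4}
Sat((AX ¬lock) ∧ ¬alarm) = {s3, s4}
Sat(AX ((AX ¬lock) ∧ ¬alarm)) = {s : every successor in {s3, s4}} = {s2, s4}
|Sat(AX ((AX ¬lock) ∧ ¬alarm))| = |{s2, s4}| = 2.

2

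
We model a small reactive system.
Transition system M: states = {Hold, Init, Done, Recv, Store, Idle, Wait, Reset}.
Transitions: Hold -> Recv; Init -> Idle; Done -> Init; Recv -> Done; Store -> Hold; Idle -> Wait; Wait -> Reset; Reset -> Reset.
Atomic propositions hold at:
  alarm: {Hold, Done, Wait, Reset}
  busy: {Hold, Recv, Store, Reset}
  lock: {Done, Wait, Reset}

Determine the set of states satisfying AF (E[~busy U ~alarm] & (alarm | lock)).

Sat(~busy) = {Init, Done, Idle, Wait}
Sat(~alarm) = {Init, Recv, Store, Idle}
E[~busy U ~alarm]: least fixpoint, start Z0 = Sat(~alarm) = {Init, Recv, Store, Idle}, add states in Sat(~busy) with some successor in Z. Z1 = {Init, Done, Recv, Store, Idle}; fixed.
Sat(E[~busy U ~alarm]) = {Init, Done, Recv, Store, Idle}
Sat(alarm | lock) = {Hold, Done, Wait, Reset}
Sat(E[~busy U ~alarm] & (alarm | lock)) = {Done}
AF (E[~busy U ~alarm] & (alarm | lock)): least fixpoint, start Z0 = {Done}, add states with every successor in Z. Z1 = {Done, Recv}; Z2 = {Hold, Done, Recv}; Z3 = {Hold, Done, Recv, Store}; fixed.
Sat(AF (E[~busy U ~alarm] & (alarm | lock))) = {Hold, Done, Recv, Store}

{Hold, Done, Recv, Store}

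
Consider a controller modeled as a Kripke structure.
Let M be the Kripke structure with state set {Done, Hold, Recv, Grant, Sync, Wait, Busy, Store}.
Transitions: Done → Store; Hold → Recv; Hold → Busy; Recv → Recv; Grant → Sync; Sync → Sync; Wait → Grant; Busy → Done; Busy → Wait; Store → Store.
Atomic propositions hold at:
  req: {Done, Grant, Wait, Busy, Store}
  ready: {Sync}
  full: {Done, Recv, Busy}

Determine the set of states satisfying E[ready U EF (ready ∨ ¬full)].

{Done, Hold, Grant, Sync, Wait, Busy, Store}

Sat(¬full) = {Hold, Grant, Sync, Wait, Store}
Sat(ready ∨ ¬full) = {Hold, Grant, Sync, Wait, Store}
EF (ready ∨ ¬full): least fixpoint, start Z0 = {Hold, Grant, Sync, Wait, Store}, add states with some successor in Z. Z1 = {Done, Hold, Grant, Sync, Wait, Busy, Store}; fixed.
Sat(EF (ready ∨ ¬full)) = {Done, Hold, Grant, Sync, Wait, Busy, Store}
E[ready U EF (ready ∨ ¬full)]: least fixpoint, start Z0 = Sat(EF (ready ∨ ¬full)) = {Done, Hold, Grant, Sync, Wait, Busy, Store}, add states in Sat(ready) with some successor in Z. Already a fixed point.
Sat(E[ready U EF (ready ∨ ¬full)]) = {Done, Hold, Grant, Sync, Wait, Busy, Store}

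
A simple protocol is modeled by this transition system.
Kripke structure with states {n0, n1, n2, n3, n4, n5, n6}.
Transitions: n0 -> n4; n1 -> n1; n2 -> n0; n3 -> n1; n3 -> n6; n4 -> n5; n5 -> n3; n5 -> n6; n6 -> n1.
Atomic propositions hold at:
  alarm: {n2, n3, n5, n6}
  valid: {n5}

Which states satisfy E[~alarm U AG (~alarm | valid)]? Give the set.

Sat(~alarm) = {n0, n1, n4}
Sat(~alarm | valid) = {n0, n1, n4, n5}
AG (~alarm | valid): greatest fixpoint, start Z0 = {n0, n1, n4, n5}, keep only states in Sat with every successor in Z. Z1 = {n0, n1, n4}; Z2 = {n0, n1}; Z3 = {n1}; fixed.
Sat(AG (~alarm | valid)) = {n1}
E[~alarm U AG (~alarm | valid)]: least fixpoint, start Z0 = Sat(AG (~alarm | valid)) = {n1}, add states in Sat(~alarm) with some successor in Z. Already a fixed point.
Sat(E[~alarm U AG (~alarm | valid)]) = {n1}

{n1}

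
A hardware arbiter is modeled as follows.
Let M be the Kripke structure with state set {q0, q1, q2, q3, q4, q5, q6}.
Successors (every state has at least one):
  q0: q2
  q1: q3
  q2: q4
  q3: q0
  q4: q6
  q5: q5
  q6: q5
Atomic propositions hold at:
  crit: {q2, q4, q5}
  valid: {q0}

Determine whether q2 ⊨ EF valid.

No

EF valid: least fixpoint, start Z0 = {q0}, add states with some successor in Z. Z1 = {q0, q3}; Z2 = {q0, q1, q3}; fixed.
Sat(EF valid) = {q0, q1, q3}
q2 ∉ Sat(EF valid) = {q0, q1, q3}, so the formula does not hold at q2.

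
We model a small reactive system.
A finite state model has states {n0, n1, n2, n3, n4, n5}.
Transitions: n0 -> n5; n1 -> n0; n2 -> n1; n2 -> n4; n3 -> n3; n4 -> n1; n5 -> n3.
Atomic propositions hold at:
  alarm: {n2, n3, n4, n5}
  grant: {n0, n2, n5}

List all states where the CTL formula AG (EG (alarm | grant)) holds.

Sat(alarm | grant) = {n0, n2, n3, n4, n5}
EG (alarm | grant): greatest fixpoint, start Z0 = {n0, n2, n3, n4, n5}, keep only states in Sat with some successor in Z. Z1 = {n0, n2, n3, n5}; Z2 = {n0, n3, n5}; fixed.
Sat(EG (alarm | grant)) = {n0, n3, n5}
AG (EG (alarm | grant)): greatest fixpoint, start Z0 = {n0, n3, n5}, keep only states in Sat with every successor in Z. Already a fixed point.
Sat(AG (EG (alarm | grant))) = {n0, n3, n5}

{n0, n3, n5}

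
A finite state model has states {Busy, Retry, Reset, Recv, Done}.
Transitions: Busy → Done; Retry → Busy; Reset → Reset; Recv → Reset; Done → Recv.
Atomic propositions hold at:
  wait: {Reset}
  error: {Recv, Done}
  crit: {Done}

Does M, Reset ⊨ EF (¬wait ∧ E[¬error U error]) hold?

No

Sat(¬wait) = {Busy, Retry, Recv, Done}
Sat(¬error) = {Busy, Retry, Reset}
E[¬error U error]: least fixpoint, start Z0 = Sat(error) = {Recv, Done}, add states in Sat(¬error) with some successor in Z. Z1 = {Busy, Recv, Done}; Z2 = {Busy, Retry, Recv, Done}; fixed.
Sat(E[¬error U error]) = {Busy, Retry, Recv, Done}
Sat(¬wait ∧ E[¬error U error]) = {Busy, Retry, Recv, Done}
EF (¬wait ∧ E[¬error U error]): least fixpoint, start Z0 = {Busy, Retry, Recv, Done}, add states with some successor in Z. Already a fixed point.
Sat(EF (¬wait ∧ E[¬error U error])) = {Busy, Retry, Recv, Done}
Reset ∉ Sat(EF (¬wait ∧ E[¬error U error])) = {Busy, Retry, Recv, Done}, so the formula does not hold at Reset.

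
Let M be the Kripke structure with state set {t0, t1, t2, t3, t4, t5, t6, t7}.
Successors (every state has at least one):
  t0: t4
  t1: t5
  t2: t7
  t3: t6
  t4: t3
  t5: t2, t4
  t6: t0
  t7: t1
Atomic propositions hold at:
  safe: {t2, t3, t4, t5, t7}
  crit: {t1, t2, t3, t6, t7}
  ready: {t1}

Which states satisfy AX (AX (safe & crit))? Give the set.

{t0, t5}

Sat(safe & crit) = {t2, t3, t7}
Sat(AX (safe & crit)) = {s : every successor in {t2, t3, t7}} = {t2, t4}
Sat(AX (AX (safe & crit))) = {s : every successor in {t2, t4}} = {t0, t5}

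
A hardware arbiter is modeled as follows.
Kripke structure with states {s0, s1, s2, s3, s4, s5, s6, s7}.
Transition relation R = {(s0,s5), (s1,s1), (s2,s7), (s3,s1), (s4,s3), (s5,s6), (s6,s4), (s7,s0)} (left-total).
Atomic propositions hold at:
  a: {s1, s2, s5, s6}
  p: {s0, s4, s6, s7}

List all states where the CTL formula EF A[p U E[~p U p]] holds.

{s0, s2, s4, s5, s6, s7}

Sat(~p) = {s1, s2, s3, s5}
E[~p U p]: least fixpoint, start Z0 = Sat(p) = {s0, s4, s6, s7}, add states in Sat(~p) with some successor in Z. Z1 = {s0, s2, s4, s5, s6, s7}; fixed.
Sat(E[~p U p]) = {s0, s2, s4, s5, s6, s7}
A[p U E[~p U p]]: least fixpoint, start Z0 = Sat(E[~p U p]) = {s0, s2, s4, s5, s6, s7}, add states in Sat(p) with every successor in Z. Already a fixed point.
Sat(A[p U E[~p U p]]) = {s0, s2, s4, s5, s6, s7}
EF A[p U E[~p U p]]: least fixpoint, start Z0 = {s0, s2, s4, s5, s6, s7}, add states with some successor in Z. Already a fixed point.
Sat(EF A[p U E[~p U p]]) = {s0, s2, s4, s5, s6, s7}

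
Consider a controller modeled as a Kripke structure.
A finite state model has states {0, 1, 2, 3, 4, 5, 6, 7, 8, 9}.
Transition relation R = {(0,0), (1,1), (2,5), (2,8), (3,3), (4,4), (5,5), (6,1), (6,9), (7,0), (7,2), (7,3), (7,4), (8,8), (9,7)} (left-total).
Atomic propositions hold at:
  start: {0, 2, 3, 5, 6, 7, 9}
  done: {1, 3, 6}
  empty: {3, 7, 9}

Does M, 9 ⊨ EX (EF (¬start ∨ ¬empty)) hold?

Yes

Sat(¬start) = {1, 4, 8}
Sat(¬empty) = {0, 1, 2, 4, 5, 6, 8}
Sat(¬start ∨ ¬empty) = {0, 1, 2, 4, 5, 6, 8}
EF (¬start ∨ ¬empty): least fixpoint, start Z0 = {0, 1, 2, 4, 5, 6, 8}, add states with some successor in Z. Z1 = {0, 1, 2, 4, 5, 6, 7, 8}; Z2 = {0, 1, 2, 4, 5, 6, 7, 8, 9}; fixed.
Sat(EF (¬start ∨ ¬empty)) = {0, 1, 2, 4, 5, 6, 7, 8, 9}
Sat(EX (EF (¬start ∨ ¬empty))) = {s : some successor in {0, 1, 2, 4, 5, 6, 7, 8, 9}} = {0, 1, 2, 4, 5, 6, 7, 8, 9}
9 ∈ Sat(EX (EF (¬start ∨ ¬empty))) = {0, 1, 2, 4, 5, 6, 7, 8, 9}, so the formula holds at 9.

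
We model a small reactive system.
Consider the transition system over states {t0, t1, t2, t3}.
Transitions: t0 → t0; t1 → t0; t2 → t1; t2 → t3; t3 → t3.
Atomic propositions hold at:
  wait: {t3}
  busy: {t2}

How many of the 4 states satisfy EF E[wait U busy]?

E[wait U busy]: least fixpoint, start Z0 = Sat(busy) = {t2}, add states in Sat(wait) with some successor in Z. Already a fixed point.
Sat(E[wait U busy]) = {t2}
EF E[wait U busy]: least fixpoint, start Z0 = {t2}, add states with some successor in Z. Already a fixed point.
Sat(EF E[wait U busy]) = {t2}
|Sat(EF E[wait U busy])| = |{t2}| = 1.

1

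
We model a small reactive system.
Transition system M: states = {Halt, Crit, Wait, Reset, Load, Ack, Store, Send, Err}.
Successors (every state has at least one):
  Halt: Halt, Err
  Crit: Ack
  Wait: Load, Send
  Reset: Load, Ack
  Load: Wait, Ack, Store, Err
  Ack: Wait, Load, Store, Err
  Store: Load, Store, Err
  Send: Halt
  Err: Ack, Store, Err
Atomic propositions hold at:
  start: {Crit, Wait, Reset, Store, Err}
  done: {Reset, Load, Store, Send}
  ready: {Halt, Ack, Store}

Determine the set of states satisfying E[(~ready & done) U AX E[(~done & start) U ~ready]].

{Wait, Reset, Load}

Sat(~ready) = {Crit, Wait, Reset, Load, Send, Err}
Sat(~ready & done) = {Reset, Load, Send}
Sat(~done) = {Halt, Crit, Wait, Ack, Err}
Sat(~done & start) = {Crit, Wait, Err}
E[(~done & start) U ~ready]: least fixpoint, start Z0 = Sat(~ready) = {Crit, Wait, Reset, Load, Send, Err}, add states in Sat(~done & start) with some successor in Z. Already a fixed point.
Sat(E[(~done & start) U ~ready]) = {Crit, Wait, Reset, Load, Send, Err}
Sat(AX E[(~done & start) U ~ready]) = {s : every successor in {Crit, Wait, Reset, Load, Send, Err}} = {Wait}
E[(~ready & done) U AX E[(~done & start) U ~ready]]: least fixpoint, start Z0 = Sat(AX E[(~done & start) U ~ready]) = {Wait}, add states in Sat(~ready & done) with some successor in Z. Z1 = {Wait, Load}; Z2 = {Wait, Reset, Load}; fixed.
Sat(E[(~ready & done) U AX E[(~done & start) U ~ready]]) = {Wait, Reset, Load}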